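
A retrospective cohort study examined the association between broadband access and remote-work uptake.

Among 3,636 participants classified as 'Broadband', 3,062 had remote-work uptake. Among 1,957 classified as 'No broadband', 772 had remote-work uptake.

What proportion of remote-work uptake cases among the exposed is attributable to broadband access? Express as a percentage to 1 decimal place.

53.2

From the description: a = 3062, b = 574, c = 772, d = 1185.
Risk in exposed = 3062/3636 = 0.84213; risk in unexposed = 772/1957 = 0.39448.
RR = 0.84213/0.39448 = 2.13479
AR% = (RR − 1)/RR × 100 = (2.13479 − 1)/2.13479 × 100 = 53.1570%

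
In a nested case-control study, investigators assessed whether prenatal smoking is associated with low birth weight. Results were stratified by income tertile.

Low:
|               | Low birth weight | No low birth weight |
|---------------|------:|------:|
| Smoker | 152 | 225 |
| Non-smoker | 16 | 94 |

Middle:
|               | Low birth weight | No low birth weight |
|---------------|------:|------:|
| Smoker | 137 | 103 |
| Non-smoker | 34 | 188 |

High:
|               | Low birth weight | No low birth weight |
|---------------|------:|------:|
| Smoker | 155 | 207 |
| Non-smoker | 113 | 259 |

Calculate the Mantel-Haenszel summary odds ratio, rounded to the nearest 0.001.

2.984

OR_MH = Σ(aᵢdᵢ/nᵢ) / Σ(bᵢcᵢ/nᵢ), where nᵢ is the stratum total.
Stratum 1 (Low): n = 487; a·d/n = 152·94/487 = 29.3388; b·c/n = 225·16/487 = 7.3922
Stratum 2 (Middle): n = 462; a·d/n = 137·188/462 = 55.7489; b·c/n = 103·34/462 = 7.5801
Stratum 3 (High): n = 734; a·d/n = 155·259/734 = 54.6935; b·c/n = 207·113/734 = 31.8678
OR_MH = (29.3388 + 55.7489 + 54.6935) / (7.3922 + 7.5801 + 31.8678) = 139.7812 / 46.8401 = 2.98422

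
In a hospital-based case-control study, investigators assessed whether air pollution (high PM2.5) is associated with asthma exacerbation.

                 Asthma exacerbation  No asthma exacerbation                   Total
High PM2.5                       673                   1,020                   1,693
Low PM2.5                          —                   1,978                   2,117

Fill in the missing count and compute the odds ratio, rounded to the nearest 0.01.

The missing cell is in the unexposed row: 2117 − 1978 = 139.
So a = 673, b = 1020, c = 139, d = 1978.
OR = (a·d)/(b·c) = (673 × 1978) / (1020 × 139) = 1331194 / 141780 = 9.38915

9.39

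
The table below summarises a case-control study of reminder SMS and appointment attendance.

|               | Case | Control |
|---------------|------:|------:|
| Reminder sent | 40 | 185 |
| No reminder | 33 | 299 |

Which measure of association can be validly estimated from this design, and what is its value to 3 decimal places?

Cells: a = 40, b = 185, c = 33, d = 299.
This is a case-control study: participants were sampled on outcome status, so risks in the source population cannot be estimated directly — relative risk is not valid here. The odds ratio is the appropriate measure.
OR = (a·d)/(b·c) = (40 × 299) / (185 × 33) = 11960 / 6105 = 1.95905

1.959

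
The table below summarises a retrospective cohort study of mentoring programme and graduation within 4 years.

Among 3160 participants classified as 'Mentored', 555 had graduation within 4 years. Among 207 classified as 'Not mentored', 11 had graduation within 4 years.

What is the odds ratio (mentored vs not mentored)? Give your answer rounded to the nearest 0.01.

3.80

From the description: a = 555, b = 2605, c = 11, d = 196.
OR = (a·d)/(b·c) = (555 × 196) / (2605 × 11) = 108780 / 28655 = 3.79620
The odds of graduation within 4 years are about 3.80 times as high in the mentored group.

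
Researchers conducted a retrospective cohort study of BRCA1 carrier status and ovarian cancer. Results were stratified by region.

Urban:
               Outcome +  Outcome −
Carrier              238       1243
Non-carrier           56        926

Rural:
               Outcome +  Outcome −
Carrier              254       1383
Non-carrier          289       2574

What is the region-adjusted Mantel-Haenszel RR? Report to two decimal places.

1.85

RR_MH = Σ(aᵢ·n₀ᵢ/nᵢ) / Σ(cᵢ·n₁ᵢ/nᵢ), with n₁ᵢ = aᵢ+bᵢ (exposed), n₀ᵢ = cᵢ+dᵢ (unexposed), nᵢ = n₁ᵢ+n₀ᵢ.
Stratum 1 (Urban): n₁ = 1481, n₀ = 982, n = 2463; a·n₀/n = 238·982/2463 = 94.8908; c·n₁/n = 56·1481/2463 = 33.6728
Stratum 2 (Rural): n₁ = 1637, n₀ = 2863, n = 4500; a·n₀/n = 254·2863/4500 = 161.6004; c·n₁/n = 289·1637/4500 = 105.1318
RR_MH = (94.8908 + 161.6004) / (33.6728 + 105.1318) = 256.4912 / 138.8045 = 1.84786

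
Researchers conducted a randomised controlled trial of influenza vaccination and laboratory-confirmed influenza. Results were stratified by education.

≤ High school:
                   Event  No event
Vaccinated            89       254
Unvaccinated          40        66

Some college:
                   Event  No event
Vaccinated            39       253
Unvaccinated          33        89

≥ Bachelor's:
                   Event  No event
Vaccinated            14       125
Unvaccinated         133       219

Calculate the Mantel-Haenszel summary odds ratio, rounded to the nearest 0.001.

0.362

OR_MH = Σ(aᵢdᵢ/nᵢ) / Σ(bᵢcᵢ/nᵢ), where nᵢ is the stratum total.
Stratum 1 (≤ High school): n = 449; a·d/n = 89·66/449 = 13.0824; b·c/n = 254·40/449 = 22.6281
Stratum 2 (Some college): n = 414; a·d/n = 39·89/414 = 8.3841; b·c/n = 253·33/414 = 20.1667
Stratum 3 (≥ Bachelor's): n = 491; a·d/n = 14·219/491 = 6.2444; b·c/n = 125·133/491 = 33.8595
OR_MH = (13.0824 + 8.3841 + 6.2444) / (22.6281 + 20.1667 + 33.8595) = 27.7109 / 76.6542 = 0.36150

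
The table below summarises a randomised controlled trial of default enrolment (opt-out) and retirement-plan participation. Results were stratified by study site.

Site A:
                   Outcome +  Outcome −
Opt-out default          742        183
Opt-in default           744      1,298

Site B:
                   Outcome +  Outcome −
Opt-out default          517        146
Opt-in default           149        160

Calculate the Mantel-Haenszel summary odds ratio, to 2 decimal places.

OR_MH = Σ(aᵢdᵢ/nᵢ) / Σ(bᵢcᵢ/nᵢ), where nᵢ is the stratum total.
Stratum 1 (Site A): n = 2967; a·d/n = 742·1298/2967 = 324.6094; b·c/n = 183·744/2967 = 45.8888
Stratum 2 (Site B): n = 972; a·d/n = 517·160/972 = 85.1029; b·c/n = 146·149/972 = 22.3807
OR_MH = (324.6094 + 85.1029) / (45.8888 + 22.3807) = 409.7123 / 68.2694 = 6.00140

6.00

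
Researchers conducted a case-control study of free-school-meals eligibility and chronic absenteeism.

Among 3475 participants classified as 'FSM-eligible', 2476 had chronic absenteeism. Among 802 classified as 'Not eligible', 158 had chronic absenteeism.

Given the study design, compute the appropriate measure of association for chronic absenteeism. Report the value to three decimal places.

From the description: a = 2476, b = 999, c = 158, d = 644.
This is a case-control study: participants were sampled on outcome status, so risks in the source population cannot be estimated directly — relative risk is not valid here. The odds ratio is the appropriate measure.
OR = (a·d)/(b·c) = (2476 × 644) / (999 × 158) = 1594544 / 157842 = 10.10215

10.102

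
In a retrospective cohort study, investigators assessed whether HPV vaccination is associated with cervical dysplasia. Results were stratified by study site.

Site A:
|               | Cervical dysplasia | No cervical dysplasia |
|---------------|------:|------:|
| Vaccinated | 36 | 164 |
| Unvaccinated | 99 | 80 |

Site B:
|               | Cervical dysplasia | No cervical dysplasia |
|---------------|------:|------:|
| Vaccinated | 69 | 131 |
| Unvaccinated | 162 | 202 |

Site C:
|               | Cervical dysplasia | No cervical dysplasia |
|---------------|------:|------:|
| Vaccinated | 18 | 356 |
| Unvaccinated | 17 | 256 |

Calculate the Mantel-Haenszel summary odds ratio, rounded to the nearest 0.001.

OR_MH = Σ(aᵢdᵢ/nᵢ) / Σ(bᵢcᵢ/nᵢ), where nᵢ is the stratum total.
Stratum 1 (Site A): n = 379; a·d/n = 36·80/379 = 7.5989; b·c/n = 164·99/379 = 42.8391
Stratum 2 (Site B): n = 564; a·d/n = 69·202/564 = 24.7128; b·c/n = 131·162/564 = 37.6277
Stratum 3 (Site C): n = 647; a·d/n = 18·256/647 = 7.1221; b·c/n = 356·17/647 = 9.3539
OR_MH = (7.5989 + 24.7128 + 7.1221) / (42.8391 + 37.6277 + 9.3539) = 39.4338 / 89.8207 = 0.43903

0.439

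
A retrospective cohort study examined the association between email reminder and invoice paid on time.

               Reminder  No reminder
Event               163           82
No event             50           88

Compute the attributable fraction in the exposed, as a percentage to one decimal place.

37.0

Reading the table with exposure as columns: a = 163 (Reminder, case), b = 50 (Reminder, non-case), c = 82 (No reminder, case), d = 88.
Risk in exposed = 163/213 = 0.76526; risk in unexposed = 82/170 = 0.48235.
RR = 0.76526/0.48235 = 1.58651
AR% = (RR − 1)/RR × 100 = (1.58651 − 1)/1.58651 × 100 = 36.9686%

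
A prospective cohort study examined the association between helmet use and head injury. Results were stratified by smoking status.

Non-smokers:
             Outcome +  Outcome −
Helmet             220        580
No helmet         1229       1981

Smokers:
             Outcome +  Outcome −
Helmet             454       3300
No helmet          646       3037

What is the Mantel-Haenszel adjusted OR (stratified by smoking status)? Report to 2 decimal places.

OR_MH = Σ(aᵢdᵢ/nᵢ) / Σ(bᵢcᵢ/nᵢ), where nᵢ is the stratum total.
Stratum 1 (Non-smokers): n = 4010; a·d/n = 220·1981/4010 = 108.6833; b·c/n = 580·1229/4010 = 177.7606
Stratum 2 (Smokers): n = 7437; a·d/n = 454·3037/7437 = 185.3971; b·c/n = 3300·646/7437 = 286.6478
OR_MH = (108.6833 + 185.3971) / (177.7606 + 286.6478) = 294.0804 / 464.4084 = 0.63324

0.63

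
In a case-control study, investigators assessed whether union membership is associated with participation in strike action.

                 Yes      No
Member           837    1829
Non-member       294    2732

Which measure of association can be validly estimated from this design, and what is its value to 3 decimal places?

Cells: a = 837, b = 1829, c = 294, d = 2732.
This is a case-control study: participants were sampled on outcome status, so risks in the source population cannot be estimated directly — relative risk is not valid here. The odds ratio is the appropriate measure.
OR = (a·d)/(b·c) = (837 × 2732) / (1829 × 294) = 2286684 / 537726 = 4.25251

4.253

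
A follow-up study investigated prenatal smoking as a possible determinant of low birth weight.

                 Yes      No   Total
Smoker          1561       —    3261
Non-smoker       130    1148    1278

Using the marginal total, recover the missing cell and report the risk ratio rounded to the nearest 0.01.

4.71

The missing cell is in the exposed row: 3261 − 1561 = 1700.
So a = 1561, b = 1700, c = 130, d = 1148.
RR = [a/(a+b)] / [c/(c+d)] = (1561/3261) / (130/1278) = 0.47869/0.10172 = 4.70587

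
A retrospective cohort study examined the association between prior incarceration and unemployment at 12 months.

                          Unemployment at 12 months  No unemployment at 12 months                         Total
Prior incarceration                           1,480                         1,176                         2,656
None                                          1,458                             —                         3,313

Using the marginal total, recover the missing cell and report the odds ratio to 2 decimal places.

1.60

The missing cell is in the unexposed row: 3313 − 1458 = 1855.
So a = 1480, b = 1176, c = 1458, d = 1855.
OR = (a·d)/(b·c) = (1480 × 1855) / (1176 × 1458) = 2745400 / 1714608 = 1.60118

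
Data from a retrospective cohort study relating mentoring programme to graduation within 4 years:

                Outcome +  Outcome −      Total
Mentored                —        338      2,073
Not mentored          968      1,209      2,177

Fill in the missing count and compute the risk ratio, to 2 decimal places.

1.88

The missing cell is in the exposed row: 2073 − 338 = 1735.
So a = 1735, b = 338, c = 968, d = 1209.
RR = [a/(a+b)] / [c/(c+d)] = (1735/2073) / (968/2177) = 0.83695/0.44465 = 1.88228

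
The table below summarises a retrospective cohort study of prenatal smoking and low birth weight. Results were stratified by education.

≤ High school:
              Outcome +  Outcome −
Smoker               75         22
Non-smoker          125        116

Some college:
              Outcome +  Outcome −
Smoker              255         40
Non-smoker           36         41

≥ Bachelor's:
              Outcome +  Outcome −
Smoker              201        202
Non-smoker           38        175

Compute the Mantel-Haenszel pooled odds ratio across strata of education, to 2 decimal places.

OR_MH = Σ(aᵢdᵢ/nᵢ) / Σ(bᵢcᵢ/nᵢ), where nᵢ is the stratum total.
Stratum 1 (≤ High school): n = 338; a·d/n = 75·116/338 = 25.7396; b·c/n = 22·125/338 = 8.1361
Stratum 2 (Some college): n = 372; a·d/n = 255·41/372 = 28.1048; b·c/n = 40·36/372 = 3.8710
Stratum 3 (≥ Bachelor's): n = 616; a·d/n = 201·175/616 = 57.1023; b·c/n = 202·38/616 = 12.4610
OR_MH = (25.7396 + 28.1048 + 57.1023) / (8.1361 + 3.8710 + 12.4610) = 110.9468 / 24.4681 = 4.53434

4.53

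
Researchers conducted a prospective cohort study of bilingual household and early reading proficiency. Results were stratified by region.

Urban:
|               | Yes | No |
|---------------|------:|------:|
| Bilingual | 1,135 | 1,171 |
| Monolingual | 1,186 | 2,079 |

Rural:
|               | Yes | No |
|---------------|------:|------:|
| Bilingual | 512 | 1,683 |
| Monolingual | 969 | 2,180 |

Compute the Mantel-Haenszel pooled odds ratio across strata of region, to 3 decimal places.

1.141

OR_MH = Σ(aᵢdᵢ/nᵢ) / Σ(bᵢcᵢ/nᵢ), where nᵢ is the stratum total.
Stratum 1 (Urban): n = 5571; a·d/n = 1135·2079/5571 = 423.5622; b·c/n = 1171·1186/5571 = 249.2920
Stratum 2 (Rural): n = 5344; a·d/n = 512·2180/5344 = 208.8623; b·c/n = 1683·969/5344 = 305.1697
OR_MH = (423.5622 + 208.8623) / (249.2920 + 305.1697) = 632.4245 / 554.4618 = 1.14061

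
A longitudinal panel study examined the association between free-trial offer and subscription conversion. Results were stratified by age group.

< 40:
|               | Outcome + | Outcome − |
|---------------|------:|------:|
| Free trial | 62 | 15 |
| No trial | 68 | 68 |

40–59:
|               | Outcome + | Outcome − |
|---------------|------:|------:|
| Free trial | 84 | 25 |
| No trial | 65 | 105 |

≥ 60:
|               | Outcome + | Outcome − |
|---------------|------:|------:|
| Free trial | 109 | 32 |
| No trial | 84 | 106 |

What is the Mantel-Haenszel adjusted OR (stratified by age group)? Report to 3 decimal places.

4.607

OR_MH = Σ(aᵢdᵢ/nᵢ) / Σ(bᵢcᵢ/nᵢ), where nᵢ is the stratum total.
Stratum 1 (< 40): n = 213; a·d/n = 62·68/213 = 19.7934; b·c/n = 15·68/213 = 4.7887
Stratum 2 (40–59): n = 279; a·d/n = 84·105/279 = 31.6129; b·c/n = 25·65/279 = 5.8244
Stratum 3 (≥ 60): n = 331; a·d/n = 109·106/331 = 34.9063; b·c/n = 32·84/331 = 8.1208
OR_MH = (19.7934 + 31.6129 + 34.9063) / (4.7887 + 5.8244 + 8.1208) = 86.3127 / 18.7340 = 4.60729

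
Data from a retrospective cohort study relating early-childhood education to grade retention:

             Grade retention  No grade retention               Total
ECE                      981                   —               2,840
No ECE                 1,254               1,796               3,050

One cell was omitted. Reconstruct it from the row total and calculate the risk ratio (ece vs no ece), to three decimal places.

0.840

The missing cell is in the exposed row: 2840 − 981 = 1859.
So a = 981, b = 1859, c = 1254, d = 1796.
RR = [a/(a+b)] / [c/(c+d)] = (981/2840) / (1254/3050) = 0.34542/0.41115 = 0.84014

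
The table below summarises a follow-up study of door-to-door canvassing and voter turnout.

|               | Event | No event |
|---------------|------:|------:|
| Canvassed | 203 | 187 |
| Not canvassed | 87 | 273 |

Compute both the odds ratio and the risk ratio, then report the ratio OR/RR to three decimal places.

Cells: a = 203, b = 187, c = 87, d = 273.
OR = (203·273)/(187·87) = 55419/16269 = 3.40642
Risk in exposed = 203/390 = 0.52051; risk in unexposed = 87/360 = 0.24167; RR = 2.15385
OR/RR = 3.40642 / 2.15385 = 1.58155
The outcome is not rare, so the OR lies further from 1 than the RR.

1.582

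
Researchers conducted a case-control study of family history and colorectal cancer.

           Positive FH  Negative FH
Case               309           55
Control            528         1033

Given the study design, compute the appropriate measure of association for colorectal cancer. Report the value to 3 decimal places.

10.992

Reading the table with exposure as columns: a = 309 (Positive FH, case), b = 528 (Positive FH, non-case), c = 55 (Negative FH, case), d = 1033.
This is a case-control study: participants were sampled on outcome status, so risks in the source population cannot be estimated directly — relative risk is not valid here. The odds ratio is the appropriate measure.
OR = (a·d)/(b·c) = (309 × 1033) / (528 × 55) = 319197 / 29040 = 10.99163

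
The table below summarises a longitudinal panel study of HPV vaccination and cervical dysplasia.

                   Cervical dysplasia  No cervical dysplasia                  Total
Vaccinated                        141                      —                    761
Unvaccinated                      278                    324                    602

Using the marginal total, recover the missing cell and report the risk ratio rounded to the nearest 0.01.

The missing cell is in the exposed row: 761 − 141 = 620.
So a = 141, b = 620, c = 278, d = 324.
RR = [a/(a+b)] / [c/(c+d)] = (141/761) / (278/602) = 0.18528/0.46179 = 0.40122

0.40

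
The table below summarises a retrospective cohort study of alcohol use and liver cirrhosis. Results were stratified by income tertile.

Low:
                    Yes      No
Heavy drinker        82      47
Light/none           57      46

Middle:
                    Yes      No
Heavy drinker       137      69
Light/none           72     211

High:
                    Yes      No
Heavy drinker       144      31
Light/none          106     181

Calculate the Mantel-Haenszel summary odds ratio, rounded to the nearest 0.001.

4.573

OR_MH = Σ(aᵢdᵢ/nᵢ) / Σ(bᵢcᵢ/nᵢ), where nᵢ is the stratum total.
Stratum 1 (Low): n = 232; a·d/n = 82·46/232 = 16.2586; b·c/n = 47·57/232 = 11.5474
Stratum 2 (Middle): n = 489; a·d/n = 137·211/489 = 59.1145; b·c/n = 69·72/489 = 10.1595
Stratum 3 (High): n = 462; a·d/n = 144·181/462 = 56.4156; b·c/n = 31·106/462 = 7.1126
OR_MH = (16.2586 + 59.1145 + 56.4156) / (11.5474 + 10.1595 + 7.1126) = 131.7887 / 28.8195 = 4.57290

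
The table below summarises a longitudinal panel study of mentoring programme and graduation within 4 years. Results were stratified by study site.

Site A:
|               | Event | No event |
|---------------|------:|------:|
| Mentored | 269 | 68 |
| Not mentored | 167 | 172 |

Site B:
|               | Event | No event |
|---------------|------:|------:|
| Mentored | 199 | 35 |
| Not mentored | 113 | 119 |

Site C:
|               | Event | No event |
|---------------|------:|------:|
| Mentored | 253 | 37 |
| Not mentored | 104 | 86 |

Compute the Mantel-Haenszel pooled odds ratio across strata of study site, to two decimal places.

4.94

OR_MH = Σ(aᵢdᵢ/nᵢ) / Σ(bᵢcᵢ/nᵢ), where nᵢ is the stratum total.
Stratum 1 (Site A): n = 676; a·d/n = 269·172/676 = 68.4438; b·c/n = 68·167/676 = 16.7988
Stratum 2 (Site B): n = 466; a·d/n = 199·119/466 = 50.8176; b·c/n = 35·113/466 = 8.4871
Stratum 3 (Site C): n = 480; a·d/n = 253·86/480 = 45.3292; b·c/n = 37·104/480 = 8.0167
OR_MH = (68.4438 + 50.8176 + 45.3292) / (16.7988 + 8.4871 + 8.0167) = 164.5906 / 33.3026 = 4.94227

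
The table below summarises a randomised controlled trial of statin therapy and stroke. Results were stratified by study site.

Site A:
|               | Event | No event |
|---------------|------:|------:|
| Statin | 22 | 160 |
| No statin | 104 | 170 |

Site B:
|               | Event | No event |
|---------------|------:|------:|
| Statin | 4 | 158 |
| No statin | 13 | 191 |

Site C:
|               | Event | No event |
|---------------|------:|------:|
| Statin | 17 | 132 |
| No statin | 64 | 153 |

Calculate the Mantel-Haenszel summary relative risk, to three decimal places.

RR_MH = Σ(aᵢ·n₀ᵢ/nᵢ) / Σ(cᵢ·n₁ᵢ/nᵢ), with n₁ᵢ = aᵢ+bᵢ (exposed), n₀ᵢ = cᵢ+dᵢ (unexposed), nᵢ = n₁ᵢ+n₀ᵢ.
Stratum 1 (Site A): n₁ = 182, n₀ = 274, n = 456; a·n₀/n = 22·274/456 = 13.2193; c·n₁/n = 104·182/456 = 41.5088
Stratum 2 (Site B): n₁ = 162, n₀ = 204, n = 366; a·n₀/n = 4·204/366 = 2.2295; c·n₁/n = 13·162/366 = 5.7541
Stratum 3 (Site C): n₁ = 149, n₀ = 217, n = 366; a·n₀/n = 17·217/366 = 10.0792; c·n₁/n = 64·149/366 = 26.0546
RR_MH = (13.2193 + 2.2295 + 10.0792) / (41.5088 + 5.7541 + 26.0546) = 25.5280 / 73.3175 = 0.34818

0.348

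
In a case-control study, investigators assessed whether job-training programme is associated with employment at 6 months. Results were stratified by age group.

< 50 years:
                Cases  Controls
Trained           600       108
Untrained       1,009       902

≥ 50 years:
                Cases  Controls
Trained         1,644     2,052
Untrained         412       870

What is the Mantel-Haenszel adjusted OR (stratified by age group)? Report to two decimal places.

OR_MH = Σ(aᵢdᵢ/nᵢ) / Σ(bᵢcᵢ/nᵢ), where nᵢ is the stratum total.
Stratum 1 (< 50 years): n = 2619; a·d/n = 600·902/2619 = 206.6438; b·c/n = 108·1009/2619 = 41.6082
Stratum 2 (≥ 50 years): n = 4978; a·d/n = 1644·870/4978 = 287.3202; b·c/n = 2052·412/4978 = 169.8321
OR_MH = (206.6438 + 287.3202) / (41.6082 + 169.8321) = 493.9640 / 211.4403 = 2.33619

2.34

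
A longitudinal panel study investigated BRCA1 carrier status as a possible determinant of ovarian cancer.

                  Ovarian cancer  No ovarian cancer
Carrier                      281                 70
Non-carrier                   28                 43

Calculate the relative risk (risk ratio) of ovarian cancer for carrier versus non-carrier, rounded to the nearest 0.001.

Cells: a = 281, b = 70, c = 28, d = 43.
Risk in exposed = 281/351 = 0.80057; risk in unexposed = 28/71 = 0.39437.
RR = 0.80057 / 0.39437 = 2.03002
The risk among the exposed is 2.03 times that among the unexposed.

2.030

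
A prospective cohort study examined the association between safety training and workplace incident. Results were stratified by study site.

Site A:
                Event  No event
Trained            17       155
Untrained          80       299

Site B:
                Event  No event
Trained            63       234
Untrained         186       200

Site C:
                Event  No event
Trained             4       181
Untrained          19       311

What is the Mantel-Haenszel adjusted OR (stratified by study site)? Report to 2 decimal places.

0.32

OR_MH = Σ(aᵢdᵢ/nᵢ) / Σ(bᵢcᵢ/nᵢ), where nᵢ is the stratum total.
Stratum 1 (Site A): n = 551; a·d/n = 17·299/551 = 9.2250; b·c/n = 155·80/551 = 22.5045
Stratum 2 (Site B): n = 683; a·d/n = 63·200/683 = 18.4480; b·c/n = 234·186/683 = 63.7247
Stratum 3 (Site C): n = 515; a·d/n = 4·311/515 = 2.4155; b·c/n = 181·19/515 = 6.6777
OR_MH = (9.2250 + 18.4480 + 2.4155) / (22.5045 + 63.7247 + 6.6777) = 30.0886 / 92.9070 = 0.32386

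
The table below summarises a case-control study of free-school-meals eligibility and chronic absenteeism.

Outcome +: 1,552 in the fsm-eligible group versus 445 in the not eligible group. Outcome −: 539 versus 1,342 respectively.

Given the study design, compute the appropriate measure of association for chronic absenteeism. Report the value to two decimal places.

8.68

From the description: a = 1552, b = 539, c = 445, d = 1342.
This is a case-control study: participants were sampled on outcome status, so risks in the source population cannot be estimated directly — relative risk is not valid here. The odds ratio is the appropriate measure.
OR = (a·d)/(b·c) = (1552 × 1342) / (539 × 445) = 2082784 / 239855 = 8.68351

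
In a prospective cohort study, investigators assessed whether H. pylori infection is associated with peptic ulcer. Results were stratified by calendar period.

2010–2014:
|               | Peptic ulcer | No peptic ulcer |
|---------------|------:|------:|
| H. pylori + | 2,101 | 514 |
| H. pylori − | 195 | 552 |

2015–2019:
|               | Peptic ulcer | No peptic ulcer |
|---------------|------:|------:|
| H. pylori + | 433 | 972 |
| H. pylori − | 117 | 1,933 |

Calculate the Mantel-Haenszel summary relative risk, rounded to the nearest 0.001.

RR_MH = Σ(aᵢ·n₀ᵢ/nᵢ) / Σ(cᵢ·n₁ᵢ/nᵢ), with n₁ᵢ = aᵢ+bᵢ (exposed), n₀ᵢ = cᵢ+dᵢ (unexposed), nᵢ = n₁ᵢ+n₀ᵢ.
Stratum 1 (2010–2014): n₁ = 2615, n₀ = 747, n = 3362; a·n₀/n = 2101·747/3362 = 466.8195; c·n₁/n = 195·2615/3362 = 151.6731
Stratum 2 (2015–2019): n₁ = 1405, n₀ = 2050, n = 3455; a·n₀/n = 433·2050/3455 = 256.9175; c·n₁/n = 117·1405/3455 = 47.5789
RR_MH = (466.8195 + 256.9175) / (151.6731 + 47.5789) = 723.7370 / 199.2520 = 3.63227

3.632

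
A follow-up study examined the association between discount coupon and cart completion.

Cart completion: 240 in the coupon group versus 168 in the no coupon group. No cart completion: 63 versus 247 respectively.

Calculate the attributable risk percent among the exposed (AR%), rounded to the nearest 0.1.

From the description: a = 240, b = 63, c = 168, d = 247.
Risk in exposed = 240/303 = 0.79208; risk in unexposed = 168/415 = 0.40482.
RR = 0.79208/0.40482 = 1.95662
AR% = (RR − 1)/RR × 100 = (1.95662 − 1)/1.95662 × 100 = 48.8916%

48.9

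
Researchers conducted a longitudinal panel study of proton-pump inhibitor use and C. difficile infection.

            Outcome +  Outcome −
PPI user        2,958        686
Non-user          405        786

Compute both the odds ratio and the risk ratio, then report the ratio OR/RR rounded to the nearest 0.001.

3.506

Cells: a = 2958, b = 686, c = 405, d = 786.
OR = (2958·786)/(686·405) = 2324988/277830 = 8.36838
Risk in exposed = 2958/3644 = 0.81175; risk in unexposed = 405/1191 = 0.34005; RR = 2.38713
OR/RR = 8.36838 / 2.38713 = 3.50562
The outcome is not rare, so the OR lies further from 1 than the RR.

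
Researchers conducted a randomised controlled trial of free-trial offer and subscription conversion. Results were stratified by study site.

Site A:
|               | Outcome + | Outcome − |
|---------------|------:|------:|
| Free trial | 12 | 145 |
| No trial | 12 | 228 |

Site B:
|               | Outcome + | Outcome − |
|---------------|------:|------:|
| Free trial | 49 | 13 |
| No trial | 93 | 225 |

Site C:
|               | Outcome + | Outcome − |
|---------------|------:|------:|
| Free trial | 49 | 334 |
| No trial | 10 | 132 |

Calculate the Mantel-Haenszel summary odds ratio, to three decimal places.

OR_MH = Σ(aᵢdᵢ/nᵢ) / Σ(bᵢcᵢ/nᵢ), where nᵢ is the stratum total.
Stratum 1 (Site A): n = 397; a·d/n = 12·228/397 = 6.8917; b·c/n = 145·12/397 = 4.3829
Stratum 2 (Site B): n = 380; a·d/n = 49·225/380 = 29.0132; b·c/n = 13·93/380 = 3.1816
Stratum 3 (Site C): n = 525; a·d/n = 49·132/525 = 12.3200; b·c/n = 334·10/525 = 6.3619
OR_MH = (6.8917 + 29.0132 + 12.3200) / (4.3829 + 3.1816 + 6.3619) = 48.2248 / 13.9264 = 3.46285

3.463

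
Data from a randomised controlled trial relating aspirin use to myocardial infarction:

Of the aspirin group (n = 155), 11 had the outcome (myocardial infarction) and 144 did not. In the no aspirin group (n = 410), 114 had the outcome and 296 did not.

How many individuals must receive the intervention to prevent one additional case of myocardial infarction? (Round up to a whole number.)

5

Risk in treated group = 11/155 = 0.07097; risk in control = 114/410 = 0.27805.
Absolute risk reduction = 0.27805 − 0.07097 = 0.20708
NNT = 1 / ARR = 1 / 0.20708 = 4.829 → round up → 5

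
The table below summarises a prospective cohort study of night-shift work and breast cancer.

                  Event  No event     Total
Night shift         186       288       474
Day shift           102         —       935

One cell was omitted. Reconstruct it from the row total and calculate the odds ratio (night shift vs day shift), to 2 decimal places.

5.27

The missing cell is in the unexposed row: 935 − 102 = 833.
So a = 186, b = 288, c = 102, d = 833.
OR = (a·d)/(b·c) = (186 × 833) / (288 × 102) = 154938 / 29376 = 5.27431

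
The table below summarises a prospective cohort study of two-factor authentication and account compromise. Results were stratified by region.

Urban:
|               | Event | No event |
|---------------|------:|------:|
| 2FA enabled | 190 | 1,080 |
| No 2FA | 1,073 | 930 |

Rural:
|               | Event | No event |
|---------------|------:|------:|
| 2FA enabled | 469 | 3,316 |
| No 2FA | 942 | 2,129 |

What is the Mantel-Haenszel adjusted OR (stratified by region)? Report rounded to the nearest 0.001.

0.247

OR_MH = Σ(aᵢdᵢ/nᵢ) / Σ(bᵢcᵢ/nᵢ), where nᵢ is the stratum total.
Stratum 1 (Urban): n = 3273; a·d/n = 190·930/3273 = 53.9872; b·c/n = 1080·1073/3273 = 354.0605
Stratum 2 (Rural): n = 6856; a·d/n = 469·2129/6856 = 145.6390; b·c/n = 3316·942/6856 = 455.6114
OR_MH = (53.9872 + 145.6390) / (354.0605 + 455.6114) = 199.6262 / 809.6719 = 0.24655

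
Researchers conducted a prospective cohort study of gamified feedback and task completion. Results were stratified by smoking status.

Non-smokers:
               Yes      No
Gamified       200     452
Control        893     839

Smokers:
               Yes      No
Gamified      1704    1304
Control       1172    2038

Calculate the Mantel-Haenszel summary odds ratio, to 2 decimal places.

1.52

OR_MH = Σ(aᵢdᵢ/nᵢ) / Σ(bᵢcᵢ/nᵢ), where nᵢ is the stratum total.
Stratum 1 (Non-smokers): n = 2384; a·d/n = 200·839/2384 = 70.3859; b·c/n = 452·893/2384 = 169.3104
Stratum 2 (Smokers): n = 6218; a·d/n = 1704·2038/6218 = 558.4998; b·c/n = 1304·1172/6218 = 245.7845
OR_MH = (70.3859 + 558.4998) / (169.3104 + 245.7845) = 628.8857 / 415.0949 = 1.51504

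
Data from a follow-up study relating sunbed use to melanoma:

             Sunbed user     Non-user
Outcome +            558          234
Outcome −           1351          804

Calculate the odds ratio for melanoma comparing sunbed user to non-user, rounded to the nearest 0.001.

Reading the table with exposure as columns: a = 558 (Sunbed user, case), b = 1351 (Sunbed user, non-case), c = 234 (Non-user, case), d = 804.
OR = (a·d)/(b·c) = (558 × 804) / (1351 × 234) = 448632 / 316134 = 1.41912
The odds of melanoma are about 1.42 times as high in the sunbed user group.

1.419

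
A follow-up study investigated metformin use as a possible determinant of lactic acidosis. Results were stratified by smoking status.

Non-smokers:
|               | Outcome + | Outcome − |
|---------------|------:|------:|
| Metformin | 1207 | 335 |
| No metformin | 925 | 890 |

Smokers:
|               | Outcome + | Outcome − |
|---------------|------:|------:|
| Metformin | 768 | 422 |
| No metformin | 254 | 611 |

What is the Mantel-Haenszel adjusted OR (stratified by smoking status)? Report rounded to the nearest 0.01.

3.80

OR_MH = Σ(aᵢdᵢ/nᵢ) / Σ(bᵢcᵢ/nᵢ), where nᵢ is the stratum total.
Stratum 1 (Non-smokers): n = 3357; a·d/n = 1207·890/3357 = 319.9970; b·c/n = 335·925/3357 = 92.3071
Stratum 2 (Smokers): n = 2055; a·d/n = 768·611/2055 = 228.3445; b·c/n = 422·254/2055 = 52.1596
OR_MH = (319.9970 + 228.3445) / (92.3071 + 52.1596) = 548.3415 / 144.4667 = 3.79563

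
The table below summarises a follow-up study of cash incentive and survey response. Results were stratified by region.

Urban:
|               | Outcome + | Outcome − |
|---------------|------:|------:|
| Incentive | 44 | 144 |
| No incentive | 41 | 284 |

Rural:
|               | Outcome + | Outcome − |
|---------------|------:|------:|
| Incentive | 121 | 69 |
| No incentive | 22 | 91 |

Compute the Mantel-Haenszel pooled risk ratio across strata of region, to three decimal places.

2.533

RR_MH = Σ(aᵢ·n₀ᵢ/nᵢ) / Σ(cᵢ·n₁ᵢ/nᵢ), with n₁ᵢ = aᵢ+bᵢ (exposed), n₀ᵢ = cᵢ+dᵢ (unexposed), nᵢ = n₁ᵢ+n₀ᵢ.
Stratum 1 (Urban): n₁ = 188, n₀ = 325, n = 513; a·n₀/n = 44·325/513 = 27.8752; c·n₁/n = 41·188/513 = 15.0253
Stratum 2 (Rural): n₁ = 190, n₀ = 113, n = 303; a·n₀/n = 121·113/303 = 45.1254; c·n₁/n = 22·190/303 = 13.7954
RR_MH = (27.8752 + 45.1254) / (15.0253 + 13.7954) = 73.0007 / 28.8207 = 2.53292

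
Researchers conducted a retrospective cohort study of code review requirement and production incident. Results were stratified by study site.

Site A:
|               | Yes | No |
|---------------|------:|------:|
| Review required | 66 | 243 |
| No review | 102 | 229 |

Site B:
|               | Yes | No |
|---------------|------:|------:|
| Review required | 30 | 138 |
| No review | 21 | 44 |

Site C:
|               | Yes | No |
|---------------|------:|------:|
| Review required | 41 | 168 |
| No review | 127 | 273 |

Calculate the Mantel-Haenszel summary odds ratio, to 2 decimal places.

0.55

OR_MH = Σ(aᵢdᵢ/nᵢ) / Σ(bᵢcᵢ/nᵢ), where nᵢ is the stratum total.
Stratum 1 (Site A): n = 640; a·d/n = 66·229/640 = 23.6156; b·c/n = 243·102/640 = 38.7281
Stratum 2 (Site B): n = 233; a·d/n = 30·44/233 = 5.6652; b·c/n = 138·21/233 = 12.4378
Stratum 3 (Site C): n = 609; a·d/n = 41·273/609 = 18.3793; b·c/n = 168·127/609 = 35.0345
OR_MH = (23.6156 + 5.6652 + 18.3793) / (38.7281 + 12.4378 + 35.0345) = 47.6602 / 86.2004 = 0.55290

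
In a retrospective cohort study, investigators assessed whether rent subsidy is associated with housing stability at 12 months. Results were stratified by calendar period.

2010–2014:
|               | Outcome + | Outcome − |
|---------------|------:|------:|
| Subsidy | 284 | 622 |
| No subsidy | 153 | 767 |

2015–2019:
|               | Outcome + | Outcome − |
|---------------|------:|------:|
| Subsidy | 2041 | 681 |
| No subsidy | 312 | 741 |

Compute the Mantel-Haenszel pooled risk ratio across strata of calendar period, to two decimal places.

2.37

RR_MH = Σ(aᵢ·n₀ᵢ/nᵢ) / Σ(cᵢ·n₁ᵢ/nᵢ), with n₁ᵢ = aᵢ+bᵢ (exposed), n₀ᵢ = cᵢ+dᵢ (unexposed), nᵢ = n₁ᵢ+n₀ᵢ.
Stratum 1 (2010–2014): n₁ = 906, n₀ = 920, n = 1826; a·n₀/n = 284·920/1826 = 143.0887; c·n₁/n = 153·906/1826 = 75.9135
Stratum 2 (2015–2019): n₁ = 2722, n₀ = 1053, n = 3775; a·n₀/n = 2041·1053/3775 = 569.3174; c·n₁/n = 312·2722/3775 = 224.9706
RR_MH = (143.0887 + 569.3174) / (75.9135 + 224.9706) = 712.4061 / 300.8841 = 2.36771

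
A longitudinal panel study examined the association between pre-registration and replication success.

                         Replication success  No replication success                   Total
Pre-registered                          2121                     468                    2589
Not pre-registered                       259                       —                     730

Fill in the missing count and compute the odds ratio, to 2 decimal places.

The missing cell is in the unexposed row: 730 − 259 = 471.
So a = 2121, b = 468, c = 259, d = 471.
OR = (a·d)/(b·c) = (2121 × 471) / (468 × 259) = 998991 / 121212 = 8.24168

8.24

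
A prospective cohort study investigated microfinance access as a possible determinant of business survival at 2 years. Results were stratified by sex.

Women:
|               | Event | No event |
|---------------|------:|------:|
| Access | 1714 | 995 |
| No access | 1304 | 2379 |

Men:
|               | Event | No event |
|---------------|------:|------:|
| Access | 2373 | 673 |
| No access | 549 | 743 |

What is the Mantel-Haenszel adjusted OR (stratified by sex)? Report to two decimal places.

3.62

OR_MH = Σ(aᵢdᵢ/nᵢ) / Σ(bᵢcᵢ/nᵢ), where nᵢ is the stratum total.
Stratum 1 (Women): n = 6392; a·d/n = 1714·2379/6392 = 637.9233; b·c/n = 995·1304/6392 = 202.9850
Stratum 2 (Men): n = 4338; a·d/n = 2373·743/4338 = 406.4405; b·c/n = 673·549/4338 = 85.1722
OR_MH = (637.9233 + 406.4405) / (202.9850 + 85.1722) = 1044.3639 / 288.1572 = 3.62429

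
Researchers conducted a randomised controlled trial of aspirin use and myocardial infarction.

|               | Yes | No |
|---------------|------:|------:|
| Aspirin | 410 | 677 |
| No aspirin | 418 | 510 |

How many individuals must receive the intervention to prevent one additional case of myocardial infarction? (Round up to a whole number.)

14

Risk in treated group = 410/1087 = 0.37718; risk in control = 418/928 = 0.45043.
Absolute risk reduction = 0.45043 − 0.37718 = 0.07325
NNT = 1 / ARR = 1 / 0.07325 = 13.653 → round up → 14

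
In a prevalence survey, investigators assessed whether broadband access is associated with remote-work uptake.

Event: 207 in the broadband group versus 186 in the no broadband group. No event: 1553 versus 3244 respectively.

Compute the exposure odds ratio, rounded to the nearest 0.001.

From the description: a = 207, b = 1553, c = 186, d = 3244.
OR = (a·d)/(b·c) = (207 × 3244) / (1553 × 186) = 671508 / 288858 = 2.32470
The odds of remote-work uptake are about 2.32 times as high in the broadband group.

2.325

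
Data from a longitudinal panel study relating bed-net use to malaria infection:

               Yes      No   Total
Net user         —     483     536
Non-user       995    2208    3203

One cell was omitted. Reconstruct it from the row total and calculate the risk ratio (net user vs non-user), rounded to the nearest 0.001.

The missing cell is in the exposed row: 536 − 483 = 53.
So a = 53, b = 483, c = 995, d = 2208.
RR = [a/(a+b)] / [c/(c+d)] = (53/536) / (995/3203) = 0.09888/0.31065 = 0.31831

0.318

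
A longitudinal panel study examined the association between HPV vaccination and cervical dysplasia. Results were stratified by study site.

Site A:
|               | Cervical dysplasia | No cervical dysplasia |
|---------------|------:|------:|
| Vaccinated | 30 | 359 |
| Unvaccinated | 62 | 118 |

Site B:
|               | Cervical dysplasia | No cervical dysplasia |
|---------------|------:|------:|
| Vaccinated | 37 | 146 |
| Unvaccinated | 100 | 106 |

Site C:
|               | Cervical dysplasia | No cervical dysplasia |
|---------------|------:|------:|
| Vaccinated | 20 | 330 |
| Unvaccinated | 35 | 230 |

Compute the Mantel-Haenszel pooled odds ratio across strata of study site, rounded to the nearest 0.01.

0.25

OR_MH = Σ(aᵢdᵢ/nᵢ) / Σ(bᵢcᵢ/nᵢ), where nᵢ is the stratum total.
Stratum 1 (Site A): n = 569; a·d/n = 30·118/569 = 6.2214; b·c/n = 359·62/569 = 39.1178
Stratum 2 (Site B): n = 389; a·d/n = 37·106/389 = 10.0823; b·c/n = 146·100/389 = 37.5321
Stratum 3 (Site C): n = 615; a·d/n = 20·230/615 = 7.4797; b·c/n = 330·35/615 = 18.7805
OR_MH = (6.2214 + 10.0823 + 7.4797) / (39.1178 + 37.5321 + 18.7805) = 23.7834 / 95.4304 = 0.24922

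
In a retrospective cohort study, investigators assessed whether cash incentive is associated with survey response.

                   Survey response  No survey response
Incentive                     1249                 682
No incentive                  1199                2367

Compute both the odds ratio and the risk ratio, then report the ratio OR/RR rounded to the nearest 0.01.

1.88

Cells: a = 1249, b = 682, c = 1199, d = 2367.
OR = (1249·2367)/(682·1199) = 2956383/817718 = 3.61541
Risk in exposed = 1249/1931 = 0.64682; risk in unexposed = 1199/3566 = 0.33623; RR = 1.92372
OR/RR = 3.61541 / 1.92372 = 1.87938
The outcome is not rare, so the OR lies further from 1 than the RR.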